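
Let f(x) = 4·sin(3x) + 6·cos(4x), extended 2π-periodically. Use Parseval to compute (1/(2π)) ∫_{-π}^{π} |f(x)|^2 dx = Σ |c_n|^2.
Σ |c_n|^2 = 26

Expand |f|^2 and use orthogonality of {sin(nx), cos(mx)} on [-π, π]:
  ∫_{-π}^{π} sin(nx)^2 dx = π, ∫ cos(mx)^2 dx = π, and cross terms integrate to 0.
So ∫_{-π}^{π} f(x)^2 dx = 4^2 · π + 6^2 · π = (16 + 36)π.
Divide by 2π: (16 + 36)/2 = 26.
By Parseval, this equals Σ |c_n|^2.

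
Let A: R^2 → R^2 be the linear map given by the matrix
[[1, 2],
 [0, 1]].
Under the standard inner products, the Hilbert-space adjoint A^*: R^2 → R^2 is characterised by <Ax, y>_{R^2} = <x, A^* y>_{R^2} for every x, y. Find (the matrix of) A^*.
A^* = A^T =
[[1, 0],
 [2, 1]]

For real matrices with standard dot products, the defining identity <Ax, y> = <x, A^* y> gives (Ax)^T y = x^T (A^*) y, i.e. x^T A^T y = x^T (A^*) y. Since this holds for all x, y, we must have A^* = A^T. Therefore
A^* =
[[1, 0],
 [2, 1]].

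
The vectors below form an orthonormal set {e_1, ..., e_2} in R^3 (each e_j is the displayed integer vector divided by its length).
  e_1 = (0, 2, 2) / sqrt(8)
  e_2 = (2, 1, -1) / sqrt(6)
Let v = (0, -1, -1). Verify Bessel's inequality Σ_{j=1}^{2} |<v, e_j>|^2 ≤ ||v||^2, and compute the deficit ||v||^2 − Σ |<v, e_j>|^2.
Σ |<v, e_j>|^2 = 2; ||v||^2 = 2; deficit = 0

Write each e_j = u_j / sqrt(<u_j, u_j>) where u_j is the displayed integer vector. Then <v, e_j> = <v, u_j> / sqrt(<u_j, u_j>), so |<v, e_j>|^2 = <v, u_j>^2 / <u_j, u_j>.
Coefficients: <v, e_1> = -4/sqrt(8), <v, e_2> = 0/sqrt(6).
Square and sum: Σ |<v, e_j>|^2 = 2.
Compute ||v||^2 = v·v = 2.
Deficit = 2 − 2 = 0 ≥ 0, confirming Bessel's inequality. (The deficit equals ||v − Σ <v,e_j> e_j||^2, the squared distance from v to span{e_j}.)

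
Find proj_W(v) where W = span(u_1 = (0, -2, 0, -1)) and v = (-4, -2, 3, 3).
proj_W(v) = (0, -2/5, 0, -1/5)

Set up U = [u_1 | ... | u_1] ∈ R^(4×1). The projector onto W = col(U) is P = U (U^T U)^(-1) U^T.
Compute U^T U =
  [5],
and U^T v = (1).
Solve U^T U · c = U^T v for the coefficients: c = (1/5). The projection is proj_W(v) = U c.
Check: (v - proj_W(v)) · u_1 = 0  (should be 0).
Result: proj_W(v) = (0, -2/5, 0, -1/5).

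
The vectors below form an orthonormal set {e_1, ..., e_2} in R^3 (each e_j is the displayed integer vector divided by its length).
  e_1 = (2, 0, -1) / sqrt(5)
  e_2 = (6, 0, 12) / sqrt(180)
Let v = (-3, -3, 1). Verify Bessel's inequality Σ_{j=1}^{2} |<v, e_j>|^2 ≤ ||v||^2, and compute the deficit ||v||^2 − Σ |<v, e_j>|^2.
Σ |<v, e_j>|^2 = 10; ||v||^2 = 19; deficit = 9

Write each e_j = u_j / sqrt(<u_j, u_j>) where u_j is the displayed integer vector. Then <v, e_j> = <v, u_j> / sqrt(<u_j, u_j>), so |<v, e_j>|^2 = <v, u_j>^2 / <u_j, u_j>.
Coefficients: <v, e_1> = -7/sqrt(5), <v, e_2> = -6/sqrt(180).
Square and sum: Σ |<v, e_j>|^2 = 10.
Compute ||v||^2 = v·v = 19.
Deficit = 19 − 10 = 9 ≥ 0, confirming Bessel's inequality. (The deficit equals ||v − Σ <v,e_j> e_j||^2, the squared distance from v to span{e_j}.)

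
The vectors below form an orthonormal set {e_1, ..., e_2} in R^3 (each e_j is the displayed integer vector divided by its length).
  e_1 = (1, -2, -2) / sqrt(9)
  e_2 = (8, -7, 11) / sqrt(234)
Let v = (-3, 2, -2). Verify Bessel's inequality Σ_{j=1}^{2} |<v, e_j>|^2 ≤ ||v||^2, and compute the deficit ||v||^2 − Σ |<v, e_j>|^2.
Σ |<v, e_j>|^2 = 213/13; ||v||^2 = 17; deficit = 8/13

Write each e_j = u_j / sqrt(<u_j, u_j>) where u_j is the displayed integer vector. Then <v, e_j> = <v, u_j> / sqrt(<u_j, u_j>), so |<v, e_j>|^2 = <v, u_j>^2 / <u_j, u_j>.
Coefficients: <v, e_1> = -3/sqrt(9), <v, e_2> = -60/sqrt(234).
Square and sum: Σ |<v, e_j>|^2 = 213/13.
Compute ||v||^2 = v·v = 17.
Deficit = 17 − 213/13 = 8/13 ≥ 0, confirming Bessel's inequality. (The deficit equals ||v − Σ <v,e_j> e_j||^2, the squared distance from v to span{e_j}.)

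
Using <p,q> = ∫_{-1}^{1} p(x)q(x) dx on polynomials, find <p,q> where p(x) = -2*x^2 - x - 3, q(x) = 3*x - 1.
<p,q> = 16/3

Expand the product: p(x)·q(x) = -6*x^3 - x^2 - 8*x + 3.
∫_{-1}^{1} of each monomial x^k gives [2/(k+1) if k even, 0 if k odd]. Integrating term-by-term (or equivalently evaluating the antiderivative F(x) = -3*x^4/2 - x^3/3 - 4*x^2 + 3*x at the endpoints):
  F(1) − F(−1) = -17/6 − (-49/6) = 16/3.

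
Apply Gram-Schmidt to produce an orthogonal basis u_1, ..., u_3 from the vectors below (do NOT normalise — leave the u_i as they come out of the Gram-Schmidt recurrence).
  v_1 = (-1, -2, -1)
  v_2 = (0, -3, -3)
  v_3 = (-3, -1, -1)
Orthogonal basis:
  u_1 = (-1, -2, -1)
  u_2 = (3/2, 0, -3/2)
  u_3 = (-1, 1, -1)

Apply the Gram-Schmidt recurrence
  u_1 = v_1
  u_i = v_i − Σ_{j<i} ((v_i · u_j) / (u_j · u_j)) · u_j.

Step by step this gives:
  u_1 = (-1, -2, -1)
  u_2 = (3/2, 0, -3/2)
  u_3 = (-1, 1, -1)

Orthogonality check:
  u_2 · u_1 = 0 (should be 0)
  u_3 · u_1 = 0 (should be 0)
  u_3 · u_2 = 0 (should be 0)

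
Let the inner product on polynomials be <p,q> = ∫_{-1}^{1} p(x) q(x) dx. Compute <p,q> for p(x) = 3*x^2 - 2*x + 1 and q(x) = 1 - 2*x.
<p,q> = 20/3

Expand the product: p(x)·q(x) = -6*x^3 + 7*x^2 - 4*x + 1.
∫_{-1}^{1} of each monomial x^k gives [2/(k+1) if k even, 0 if k odd]. Integrating term-by-term (or equivalently evaluating the antiderivative F(x) = -3*x^4/2 + 7*x^3/3 - 2*x^2 + x at the endpoints):
  F(1) − F(−1) = -1/6 − (-41/6) = 20/3.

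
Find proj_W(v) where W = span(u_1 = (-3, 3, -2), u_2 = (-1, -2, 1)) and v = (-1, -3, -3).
proj_W(v) = (-148/107, -116/107, 48/107)

Set up U = [u_1 | ... | u_2] ∈ R^(3×2). The projector onto W = col(U) is P = U (U^T U)^(-1) U^T.
Compute U^T U =
  [22, -5]
  [-5, 6],
and U^T v = (0, 4).
Solve U^T U · c = U^T v for the coefficients: c = (20/107, 88/107). The projection is proj_W(v) = U c.
Check: (v - proj_W(v)) · u_1 = 0  (should be 0).
Check: (v - proj_W(v)) · u_2 = 0  (should be 0).
Result: proj_W(v) = (-148/107, -116/107, 48/107).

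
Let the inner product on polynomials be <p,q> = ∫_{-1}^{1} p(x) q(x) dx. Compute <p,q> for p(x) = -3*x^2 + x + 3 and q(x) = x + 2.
<p,q> = 26/3

Expand the product: p(x)·q(x) = -3*x^3 - 5*x^2 + 5*x + 6.
∫_{-1}^{1} of each monomial x^k gives [2/(k+1) if k even, 0 if k odd]. Integrating term-by-term (or equivalently evaluating the antiderivative F(x) = -3*x^4/4 - 5*x^3/3 + 5*x^2/2 + 6*x at the endpoints):
  F(1) − F(−1) = 73/12 − (-31/12) = 26/3.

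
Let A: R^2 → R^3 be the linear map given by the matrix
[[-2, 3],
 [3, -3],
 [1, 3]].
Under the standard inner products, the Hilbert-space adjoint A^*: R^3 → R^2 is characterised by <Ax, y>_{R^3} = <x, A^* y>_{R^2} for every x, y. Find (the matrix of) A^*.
A^* = A^T =
[[-2, 3, 1],
 [3, -3, 3]]

For real matrices with standard dot products, the defining identity <Ax, y> = <x, A^* y> gives (Ax)^T y = x^T (A^*) y, i.e. x^T A^T y = x^T (A^*) y. Since this holds for all x, y, we must have A^* = A^T. Therefore
A^* =
[[-2, 3, 1],
 [3, -3, 3]].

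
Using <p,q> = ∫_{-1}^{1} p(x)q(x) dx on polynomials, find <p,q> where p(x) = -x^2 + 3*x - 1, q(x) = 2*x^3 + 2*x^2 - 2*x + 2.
<p,q> = -136/15

Expand the product: p(x)·q(x) = -2*x^5 + 4*x^4 + 6*x^3 - 10*x^2 + 8*x - 2.
∫_{-1}^{1} of each monomial x^k gives [2/(k+1) if k even, 0 if k odd]. Integrating term-by-term (or equivalently evaluating the antiderivative F(x) = -x^6/3 + 4*x^5/5 + 3*x^4/2 - 10*x^3/3 + 4*x^2 - 2*x at the endpoints):
  F(1) − F(−1) = 19/30 − (97/10) = -136/15.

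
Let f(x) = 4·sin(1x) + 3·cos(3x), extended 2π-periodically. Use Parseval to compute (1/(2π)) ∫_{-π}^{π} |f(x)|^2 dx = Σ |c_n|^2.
Σ |c_n|^2 = 25/2

Expand |f|^2 and use orthogonality of {sin(nx), cos(mx)} on [-π, π]:
  ∫_{-π}^{π} sin(nx)^2 dx = π, ∫ cos(mx)^2 dx = π, and cross terms integrate to 0.
So ∫_{-π}^{π} f(x)^2 dx = 4^2 · π + 3^2 · π = (16 + 9)π.
Divide by 2π: (16 + 9)/2 = 25/2.
By Parseval, this equals Σ |c_n|^2.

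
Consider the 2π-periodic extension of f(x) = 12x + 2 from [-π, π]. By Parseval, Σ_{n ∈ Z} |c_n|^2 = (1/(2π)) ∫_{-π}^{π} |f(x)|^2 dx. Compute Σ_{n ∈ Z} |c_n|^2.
Σ |c_n|^2 = 48π^2 + 4

Expand and integrate term by term over [-π, π]:
  ∫ (12x)^2 dx = 144·(2π^3/3); ∫ 2·12·(2)·x dx = 0 (odd integrand); ∫ 2^2 dx = 4·2π.
So (1/(2π)) ∫_{-π}^{π} (12x + 2)^2 dx = 144π^2/3 + 4 = 48π^2 + 4.
Parseval ⇒ Σ |c_n|^2 = 48π^2 + 4.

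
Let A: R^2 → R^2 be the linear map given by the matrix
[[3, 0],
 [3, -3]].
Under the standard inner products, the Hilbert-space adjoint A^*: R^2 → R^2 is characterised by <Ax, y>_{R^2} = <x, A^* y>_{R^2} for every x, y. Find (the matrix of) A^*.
A^* = A^T =
[[3, 3],
 [0, -3]]

For real matrices with standard dot products, the defining identity <Ax, y> = <x, A^* y> gives (Ax)^T y = x^T (A^*) y, i.e. x^T A^T y = x^T (A^*) y. Since this holds for all x, y, we must have A^* = A^T. Therefore
A^* =
[[3, 3],
 [0, -3]].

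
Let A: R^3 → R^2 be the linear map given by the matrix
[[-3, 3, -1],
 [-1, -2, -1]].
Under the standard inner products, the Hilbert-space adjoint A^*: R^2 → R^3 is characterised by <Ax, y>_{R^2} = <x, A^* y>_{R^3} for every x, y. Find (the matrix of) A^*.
A^* = A^T =
[[-3, -1],
 [3, -2],
 [-1, -1]]

For real matrices with standard dot products, the defining identity <Ax, y> = <x, A^* y> gives (Ax)^T y = x^T (A^*) y, i.e. x^T A^T y = x^T (A^*) y. Since this holds for all x, y, we must have A^* = A^T. Therefore
A^* =
[[-3, -1],
 [3, -2],
 [-1, -1]].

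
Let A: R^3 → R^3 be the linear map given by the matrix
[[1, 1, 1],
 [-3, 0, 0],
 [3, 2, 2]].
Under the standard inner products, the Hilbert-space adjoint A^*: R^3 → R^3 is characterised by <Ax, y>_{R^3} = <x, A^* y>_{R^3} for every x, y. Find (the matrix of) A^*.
A^* = A^T =
[[1, -3, 3],
 [1, 0, 2],
 [1, 0, 2]]

For real matrices with standard dot products, the defining identity <Ax, y> = <x, A^* y> gives (Ax)^T y = x^T (A^*) y, i.e. x^T A^T y = x^T (A^*) y. Since this holds for all x, y, we must have A^* = A^T. Therefore
A^* =
[[1, -3, 3],
 [1, 0, 2],
 [1, 0, 2]].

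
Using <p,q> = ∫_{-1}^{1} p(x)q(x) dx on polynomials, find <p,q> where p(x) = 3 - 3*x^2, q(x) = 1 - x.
<p,q> = 4

Expand the product: p(x)·q(x) = 3*x^3 - 3*x^2 - 3*x + 3.
∫_{-1}^{1} of each monomial x^k gives [2/(k+1) if k even, 0 if k odd]. Integrating term-by-term (or equivalently evaluating the antiderivative F(x) = 3*x^4/4 - x^3 - 3*x^2/2 + 3*x at the endpoints):
  F(1) − F(−1) = 5/4 − (-11/4) = 4.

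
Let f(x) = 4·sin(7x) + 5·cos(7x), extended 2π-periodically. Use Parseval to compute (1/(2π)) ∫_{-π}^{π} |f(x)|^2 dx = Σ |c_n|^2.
Σ |c_n|^2 = 41/2

Expand |f|^2 and use orthogonality of {sin(nx), cos(mx)} on [-π, π]:
  ∫_{-π}^{π} sin(nx)^2 dx = π, ∫ cos(mx)^2 dx = π, and cross terms integrate to 0.
So ∫_{-π}^{π} f(x)^2 dx = 4^2 · π + 5^2 · π = (16 + 25)π.
Divide by 2π: (16 + 25)/2 = 41/2.
By Parseval, this equals Σ |c_n|^2.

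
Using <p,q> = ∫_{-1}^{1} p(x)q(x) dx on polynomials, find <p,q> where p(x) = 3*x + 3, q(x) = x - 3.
<p,q> = -16

Expand the product: p(x)·q(x) = 3*x^2 - 6*x - 9.
∫_{-1}^{1} of each monomial x^k gives [2/(k+1) if k even, 0 if k odd]. Integrating term-by-term (or equivalently evaluating the antiderivative F(x) = x^3 - 3*x^2 - 9*x at the endpoints):
  F(1) − F(−1) = -11 − (5) = -16.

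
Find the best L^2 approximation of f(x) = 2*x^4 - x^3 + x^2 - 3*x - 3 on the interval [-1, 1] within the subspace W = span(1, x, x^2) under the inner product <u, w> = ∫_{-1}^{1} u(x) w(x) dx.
g(x) = 19*x^2/7 - 18*x/5 - 111/35

The best approximation g ∈ W is the orthogonal projection of f onto W. Writing g = a_0 + a_1 x + a_2 x^2, the coefficients solve the normal equations G · a = b where
  G_{ij} = <φ_i, φ_j> and b_i = <f, φ_i>, with φ_0 = 1, φ_1 = x, φ_2 = x^2.
G =
  [2, 0, 2/3]
  [0, 2/3, 0]
  [2/3, 0, 2/5],
b = (-68/15, -12/5, -36/35).
Solving gives a_0 = -111/35, a_1 = -18/5, a_2 = 19/7, so
  g(x) = 19*x^2/7 - 18*x/5 - 111/35.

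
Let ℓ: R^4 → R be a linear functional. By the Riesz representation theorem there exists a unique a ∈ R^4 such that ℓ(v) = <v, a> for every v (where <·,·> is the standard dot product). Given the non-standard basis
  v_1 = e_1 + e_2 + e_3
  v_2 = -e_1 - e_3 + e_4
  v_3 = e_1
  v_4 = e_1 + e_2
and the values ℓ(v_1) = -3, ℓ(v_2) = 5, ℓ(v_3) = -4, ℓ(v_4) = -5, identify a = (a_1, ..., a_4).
a = (-4, -1, 2, 3)

Write a = (a_1, ..., a_4) in the standard basis. For each basis vector v_i, ℓ(v_i) = <v_i, a> is a linear equation in the a_j's. Collect the n equations into a matrix system V a = ℓ, where row i of V is v_i (expressed in the standard basis). Since V is invertible (lower-triangular with 1s on the diagonal, up to permutation), solve by back-substitution:
  V =
[[1, 1, 1, 0],
 [-1, 0, -1, 1],
 [1, 0, 0, 0],
 [1, 1, 0, 0]]
  V a = (-3, 5, -4, -5)
Solving gives a = (-4, -1, 2, 3).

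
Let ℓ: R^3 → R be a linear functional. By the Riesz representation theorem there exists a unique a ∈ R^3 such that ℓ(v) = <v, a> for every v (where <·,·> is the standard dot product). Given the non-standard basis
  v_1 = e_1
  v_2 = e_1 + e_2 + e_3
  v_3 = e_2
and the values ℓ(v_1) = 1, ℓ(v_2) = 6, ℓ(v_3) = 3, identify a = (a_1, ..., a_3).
a = (1, 3, 2)

Write a = (a_1, ..., a_3) in the standard basis. For each basis vector v_i, ℓ(v_i) = <v_i, a> is a linear equation in the a_j's. Collect the n equations into a matrix system V a = ℓ, where row i of V is v_i (expressed in the standard basis). Since V is invertible (lower-triangular with 1s on the diagonal, up to permutation), solve by back-substitution:
  V =
[[1, 0, 0],
 [1, 1, 1],
 [0, 1, 0]]
  V a = (1, 6, 3)
Solving gives a = (1, 3, 2).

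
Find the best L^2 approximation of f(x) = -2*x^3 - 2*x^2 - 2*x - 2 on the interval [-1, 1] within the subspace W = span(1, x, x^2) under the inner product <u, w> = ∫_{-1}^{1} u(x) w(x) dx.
g(x) = -2*x^2 - 16*x/5 - 2

The best approximation g ∈ W is the orthogonal projection of f onto W. Writing g = a_0 + a_1 x + a_2 x^2, the coefficients solve the normal equations G · a = b where
  G_{ij} = <φ_i, φ_j> and b_i = <f, φ_i>, with φ_0 = 1, φ_1 = x, φ_2 = x^2.
G =
  [2, 0, 2/3]
  [0, 2/3, 0]
  [2/3, 0, 2/5],
b = (-16/3, -32/15, -32/15).
Solving gives a_0 = -2, a_1 = -16/5, a_2 = -2, so
  g(x) = -2*x^2 - 16*x/5 - 2.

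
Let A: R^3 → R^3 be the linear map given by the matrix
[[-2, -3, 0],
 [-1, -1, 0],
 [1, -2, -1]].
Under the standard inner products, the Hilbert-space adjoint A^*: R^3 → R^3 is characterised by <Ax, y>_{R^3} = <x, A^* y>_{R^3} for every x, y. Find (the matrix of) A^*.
A^* = A^T =
[[-2, -1, 1],
 [-3, -1, -2],
 [0, 0, -1]]

For real matrices with standard dot products, the defining identity <Ax, y> = <x, A^* y> gives (Ax)^T y = x^T (A^*) y, i.e. x^T A^T y = x^T (A^*) y. Since this holds for all x, y, we must have A^* = A^T. Therefore
A^* =
[[-2, -1, 1],
 [-3, -1, -2],
 [0, 0, -1]].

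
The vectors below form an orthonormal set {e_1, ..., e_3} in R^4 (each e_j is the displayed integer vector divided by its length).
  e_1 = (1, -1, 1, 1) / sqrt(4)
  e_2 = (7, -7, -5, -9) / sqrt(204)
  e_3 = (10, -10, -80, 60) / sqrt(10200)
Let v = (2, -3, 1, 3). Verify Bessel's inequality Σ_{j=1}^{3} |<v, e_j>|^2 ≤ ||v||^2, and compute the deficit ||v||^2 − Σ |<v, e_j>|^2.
Σ |<v, e_j>|^2 = 45/2; ||v||^2 = 23; deficit = 1/2

Write each e_j = u_j / sqrt(<u_j, u_j>) where u_j is the displayed integer vector. Then <v, e_j> = <v, u_j> / sqrt(<u_j, u_j>), so |<v, e_j>|^2 = <v, u_j>^2 / <u_j, u_j>.
Coefficients: <v, e_1> = 9/sqrt(4), <v, e_2> = 3/sqrt(204), <v, e_3> = 150/sqrt(10200).
Square and sum: Σ |<v, e_j>|^2 = 45/2.
Compute ||v||^2 = v·v = 23.
Deficit = 23 − 45/2 = 1/2 ≥ 0, confirming Bessel's inequality. (The deficit equals ||v − Σ <v,e_j> e_j||^2, the squared distance from v to span{e_j}.)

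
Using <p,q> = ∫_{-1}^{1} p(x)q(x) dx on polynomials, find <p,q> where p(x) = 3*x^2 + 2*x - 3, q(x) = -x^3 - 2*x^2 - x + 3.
<p,q> = -188/15

Expand the product: p(x)·q(x) = -3*x^5 - 8*x^4 - 4*x^3 + 13*x^2 + 9*x - 9.
∫_{-1}^{1} of each monomial x^k gives [2/(k+1) if k even, 0 if k odd]. Integrating term-by-term (or equivalently evaluating the antiderivative F(x) = -x^6/2 - 8*x^5/5 - x^4 + 13*x^3/3 + 9*x^2/2 - 9*x at the endpoints):
  F(1) − F(−1) = -49/15 − (139/15) = -188/15.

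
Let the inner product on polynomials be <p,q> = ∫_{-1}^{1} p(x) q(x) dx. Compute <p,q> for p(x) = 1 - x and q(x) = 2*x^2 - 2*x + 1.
<p,q> = 14/3

Expand the product: p(x)·q(x) = -2*x^3 + 4*x^2 - 3*x + 1.
∫_{-1}^{1} of each monomial x^k gives [2/(k+1) if k even, 0 if k odd]. Integrating term-by-term (or equivalently evaluating the antiderivative F(x) = -x^4/2 + 4*x^3/3 - 3*x^2/2 + x at the endpoints):
  F(1) − F(−1) = 1/3 − (-13/3) = 14/3.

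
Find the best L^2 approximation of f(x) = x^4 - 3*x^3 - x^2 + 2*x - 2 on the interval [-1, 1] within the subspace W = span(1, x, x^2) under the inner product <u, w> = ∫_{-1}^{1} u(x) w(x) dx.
g(x) = -x^2/7 + x/5 - 73/35

The best approximation g ∈ W is the orthogonal projection of f onto W. Writing g = a_0 + a_1 x + a_2 x^2, the coefficients solve the normal equations G · a = b where
  G_{ij} = <φ_i, φ_j> and b_i = <f, φ_i>, with φ_0 = 1, φ_1 = x, φ_2 = x^2.
G =
  [2, 0, 2/3]
  [0, 2/3, 0]
  [2/3, 0, 2/5],
b = (-64/15, 2/15, -152/105).
Solving gives a_0 = -73/35, a_1 = 1/5, a_2 = -1/7, so
  g(x) = -x^2/7 + x/5 - 73/35.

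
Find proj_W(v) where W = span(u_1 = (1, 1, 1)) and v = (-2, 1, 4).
proj_W(v) = (1, 1, 1)

Set up U = [u_1 | ... | u_1] ∈ R^(3×1). The projector onto W = col(U) is P = U (U^T U)^(-1) U^T.
Compute U^T U =
  [3],
and U^T v = (3).
Solve U^T U · c = U^T v for the coefficients: c = (1). The projection is proj_W(v) = U c.
Check: (v - proj_W(v)) · u_1 = 0  (should be 0).
Result: proj_W(v) = (1, 1, 1).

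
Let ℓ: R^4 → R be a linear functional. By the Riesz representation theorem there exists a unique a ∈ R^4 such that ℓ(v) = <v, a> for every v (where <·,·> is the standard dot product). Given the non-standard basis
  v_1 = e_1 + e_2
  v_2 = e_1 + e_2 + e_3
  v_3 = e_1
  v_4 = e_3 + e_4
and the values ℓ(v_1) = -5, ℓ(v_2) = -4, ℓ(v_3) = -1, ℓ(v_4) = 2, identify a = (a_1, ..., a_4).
a = (-1, -4, 1, 1)

Write a = (a_1, ..., a_4) in the standard basis. For each basis vector v_i, ℓ(v_i) = <v_i, a> is a linear equation in the a_j's. Collect the n equations into a matrix system V a = ℓ, where row i of V is v_i (expressed in the standard basis). Since V is invertible (lower-triangular with 1s on the diagonal, up to permutation), solve by back-substitution:
  V =
[[1, 1, 0, 0],
 [1, 1, 1, 0],
 [1, 0, 0, 0],
 [0, 0, 1, 1]]
  V a = (-5, -4, -1, 2)
Solving gives a = (-1, -4, 1, 1).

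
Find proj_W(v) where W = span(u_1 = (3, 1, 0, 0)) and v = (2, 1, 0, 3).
proj_W(v) = (21/10, 7/10, 0, 0)

Set up U = [u_1 | ... | u_1] ∈ R^(4×1). The projector onto W = col(U) is P = U (U^T U)^(-1) U^T.
Compute U^T U =
  [10],
and U^T v = (7).
Solve U^T U · c = U^T v for the coefficients: c = (7/10). The projection is proj_W(v) = U c.
Check: (v - proj_W(v)) · u_1 = 0  (should be 0).
Result: proj_W(v) = (21/10, 7/10, 0, 0).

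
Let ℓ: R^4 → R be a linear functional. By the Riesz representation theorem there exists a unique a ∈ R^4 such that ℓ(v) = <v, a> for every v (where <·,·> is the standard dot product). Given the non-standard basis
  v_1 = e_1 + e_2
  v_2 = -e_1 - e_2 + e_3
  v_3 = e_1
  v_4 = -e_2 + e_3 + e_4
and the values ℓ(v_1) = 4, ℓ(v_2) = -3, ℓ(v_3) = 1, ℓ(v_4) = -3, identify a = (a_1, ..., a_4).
a = (1, 3, 1, -1)

Write a = (a_1, ..., a_4) in the standard basis. For each basis vector v_i, ℓ(v_i) = <v_i, a> is a linear equation in the a_j's. Collect the n equations into a matrix system V a = ℓ, where row i of V is v_i (expressed in the standard basis). Since V is invertible (lower-triangular with 1s on the diagonal, up to permutation), solve by back-substitution:
  V =
[[1, 1, 0, 0],
 [-1, -1, 1, 0],
 [1, 0, 0, 0],
 [0, -1, 1, 1]]
  V a = (4, -3, 1, -3)
Solving gives a = (1, 3, 1, -1).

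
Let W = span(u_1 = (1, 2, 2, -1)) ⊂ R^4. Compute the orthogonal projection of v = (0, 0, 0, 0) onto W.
proj_W(v) = (0, 0, 0, 0)

Set up U = [u_1 | ... | u_1] ∈ R^(4×1). The projector onto W = col(U) is P = U (U^T U)^(-1) U^T.
Compute U^T U =
  [10],
and U^T v = (0).
Solve U^T U · c = U^T v for the coefficients: c = (0). The projection is proj_W(v) = U c.
Check: (v - proj_W(v)) · u_1 = 0  (should be 0).
Result: proj_W(v) = (0, 0, 0, 0).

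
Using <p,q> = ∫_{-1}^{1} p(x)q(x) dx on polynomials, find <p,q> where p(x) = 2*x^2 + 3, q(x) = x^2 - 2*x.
<p,q> = 14/5

Expand the product: p(x)·q(x) = 2*x^4 - 4*x^3 + 3*x^2 - 6*x.
∫_{-1}^{1} of each monomial x^k gives [2/(k+1) if k even, 0 if k odd]. Integrating term-by-term (or equivalently evaluating the antiderivative F(x) = 2*x^5/5 - x^4 + x^3 - 3*x^2 at the endpoints):
  F(1) − F(−1) = -13/5 − (-27/5) = 14/5.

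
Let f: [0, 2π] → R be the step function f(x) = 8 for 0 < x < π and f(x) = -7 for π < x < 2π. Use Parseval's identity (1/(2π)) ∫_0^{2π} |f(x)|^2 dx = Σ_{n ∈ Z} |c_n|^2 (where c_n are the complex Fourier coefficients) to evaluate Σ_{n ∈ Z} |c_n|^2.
Σ |c_n|^2 = 113/2

Parseval equates the L^2 energy of f (normalised by 1/(2π)) with the ℓ^2 sum of its Fourier coefficients: (1/(2π)) ∫_0^{2π} |f|^2 = Σ |c_n|^2.
Compute the left side: (1/(2π)) [∫_0^π 8^2 dx + ∫_π^{2π} (-7)^2 dx] = (1/(2π)) · (64π + 49π) = (64 + 49)/2 = 113/2.
So Σ_{n ∈ Z} |c_n|^2 = 113/2.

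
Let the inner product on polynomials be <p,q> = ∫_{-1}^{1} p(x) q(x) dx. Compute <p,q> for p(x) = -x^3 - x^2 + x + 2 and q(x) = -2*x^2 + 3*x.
<p,q> = -16/15

Expand the product: p(x)·q(x) = 2*x^5 - x^4 - 5*x^3 - x^2 + 6*x.
∫_{-1}^{1} of each monomial x^k gives [2/(k+1) if k even, 0 if k odd]. Integrating term-by-term (or equivalently evaluating the antiderivative F(x) = x^6/3 - x^5/5 - 5*x^4/4 - x^3/3 + 3*x^2 at the endpoints):
  F(1) − F(−1) = 31/20 − (157/60) = -16/15.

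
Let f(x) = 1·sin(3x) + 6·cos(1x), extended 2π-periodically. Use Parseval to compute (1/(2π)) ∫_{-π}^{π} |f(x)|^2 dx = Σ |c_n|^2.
Σ |c_n|^2 = 37/2

Expand |f|^2 and use orthogonality of {sin(nx), cos(mx)} on [-π, π]:
  ∫_{-π}^{π} sin(nx)^2 dx = π, ∫ cos(mx)^2 dx = π, and cross terms integrate to 0.
So ∫_{-π}^{π} f(x)^2 dx = 1^2 · π + 6^2 · π = (1 + 36)π.
Divide by 2π: (1 + 36)/2 = 37/2.
By Parseval, this equals Σ |c_n|^2.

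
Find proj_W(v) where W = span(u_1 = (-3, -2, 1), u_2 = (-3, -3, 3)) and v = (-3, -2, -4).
proj_W(v) = (-23/6, -1/3, -19/6)

Set up U = [u_1 | ... | u_2] ∈ R^(3×2). The projector onto W = col(U) is P = U (U^T U)^(-1) U^T.
Compute U^T U =
  [14, 18]
  [18, 27],
and U^T v = (9, 3).
Solve U^T U · c = U^T v for the coefficients: c = (7/2, -20/9). The projection is proj_W(v) = U c.
Check: (v - proj_W(v)) · u_1 = 0  (should be 0).
Check: (v - proj_W(v)) · u_2 = 0  (should be 0).
Result: proj_W(v) = (-23/6, -1/3, -19/6).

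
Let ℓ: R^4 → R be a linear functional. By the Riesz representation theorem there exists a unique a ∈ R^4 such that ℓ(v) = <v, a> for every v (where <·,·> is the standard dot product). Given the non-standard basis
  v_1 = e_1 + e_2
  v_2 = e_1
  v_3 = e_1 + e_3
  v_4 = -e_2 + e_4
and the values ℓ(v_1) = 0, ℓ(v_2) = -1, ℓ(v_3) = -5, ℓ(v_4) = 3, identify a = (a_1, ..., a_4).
a = (-1, 1, -4, 4)

Write a = (a_1, ..., a_4) in the standard basis. For each basis vector v_i, ℓ(v_i) = <v_i, a> is a linear equation in the a_j's. Collect the n equations into a matrix system V a = ℓ, where row i of V is v_i (expressed in the standard basis). Since V is invertible (lower-triangular with 1s on the diagonal, up to permutation), solve by back-substitution:
  V =
[[1, 1, 0, 0],
 [1, 0, 0, 0],
 [1, 0, 1, 0],
 [0, -1, 0, 1]]
  V a = (0, -1, -5, 3)
Solving gives a = (-1, 1, -4, 4).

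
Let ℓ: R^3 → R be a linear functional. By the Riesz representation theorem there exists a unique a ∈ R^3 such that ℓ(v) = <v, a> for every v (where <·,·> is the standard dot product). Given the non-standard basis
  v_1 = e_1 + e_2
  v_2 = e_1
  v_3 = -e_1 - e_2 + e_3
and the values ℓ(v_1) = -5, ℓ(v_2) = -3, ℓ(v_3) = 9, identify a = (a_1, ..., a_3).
a = (-3, -2, 4)

Write a = (a_1, ..., a_3) in the standard basis. For each basis vector v_i, ℓ(v_i) = <v_i, a> is a linear equation in the a_j's. Collect the n equations into a matrix system V a = ℓ, where row i of V is v_i (expressed in the standard basis). Since V is invertible (lower-triangular with 1s on the diagonal, up to permutation), solve by back-substitution:
  V =
[[1, 1, 0],
 [1, 0, 0],
 [-1, -1, 1]]
  V a = (-5, -3, 9)
Solving gives a = (-3, -2, 4).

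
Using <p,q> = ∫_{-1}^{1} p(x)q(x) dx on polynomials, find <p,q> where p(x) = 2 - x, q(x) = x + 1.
<p,q> = 10/3

Expand the product: p(x)·q(x) = -x^2 + x + 2.
∫_{-1}^{1} of each monomial x^k gives [2/(k+1) if k even, 0 if k odd]. Integrating term-by-term (or equivalently evaluating the antiderivative F(x) = -x^3/3 + x^2/2 + 2*x at the endpoints):
  F(1) − F(−1) = 13/6 − (-7/6) = 10/3.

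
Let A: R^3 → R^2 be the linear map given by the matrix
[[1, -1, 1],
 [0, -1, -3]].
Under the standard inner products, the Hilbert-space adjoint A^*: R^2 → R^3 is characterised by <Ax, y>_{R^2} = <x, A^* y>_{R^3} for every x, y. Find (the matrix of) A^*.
A^* = A^T =
[[1, 0],
 [-1, -1],
 [1, -3]]

For real matrices with standard dot products, the defining identity <Ax, y> = <x, A^* y> gives (Ax)^T y = x^T (A^*) y, i.e. x^T A^T y = x^T (A^*) y. Since this holds for all x, y, we must have A^* = A^T. Therefore
A^* =
[[1, 0],
 [-1, -1],
 [1, -3]].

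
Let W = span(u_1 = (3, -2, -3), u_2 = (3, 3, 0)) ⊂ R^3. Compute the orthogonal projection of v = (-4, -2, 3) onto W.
proj_W(v) = (-199/43, -59/43, 84/43)

Set up U = [u_1 | ... | u_2] ∈ R^(3×2). The projector onto W = col(U) is P = U (U^T U)^(-1) U^T.
Compute U^T U =
  [22, 3]
  [3, 18],
and U^T v = (-17, -18).
Solve U^T U · c = U^T v for the coefficients: c = (-28/43, -115/129). The projection is proj_W(v) = U c.
Check: (v - proj_W(v)) · u_1 = 0  (should be 0).
Check: (v - proj_W(v)) · u_2 = 0  (should be 0).
Result: proj_W(v) = (-199/43, -59/43, 84/43).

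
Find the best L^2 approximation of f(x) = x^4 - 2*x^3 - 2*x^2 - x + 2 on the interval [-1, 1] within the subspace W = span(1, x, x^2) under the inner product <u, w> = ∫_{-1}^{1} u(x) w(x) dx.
g(x) = -8*x^2/7 - 11*x/5 + 67/35

The best approximation g ∈ W is the orthogonal projection of f onto W. Writing g = a_0 + a_1 x + a_2 x^2, the coefficients solve the normal equations G · a = b where
  G_{ij} = <φ_i, φ_j> and b_i = <f, φ_i>, with φ_0 = 1, φ_1 = x, φ_2 = x^2.
G =
  [2, 0, 2/3]
  [0, 2/3, 0]
  [2/3, 0, 2/5],
b = (46/15, -22/15, 86/105).
Solving gives a_0 = 67/35, a_1 = -11/5, a_2 = -8/7, so
  g(x) = -8*x^2/7 - 11*x/5 + 67/35.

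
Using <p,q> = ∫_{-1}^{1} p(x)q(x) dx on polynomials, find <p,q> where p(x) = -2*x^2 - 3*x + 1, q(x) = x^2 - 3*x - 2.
<p,q> = 68/15

Expand the product: p(x)·q(x) = -2*x^4 + 3*x^3 + 14*x^2 + 3*x - 2.
∫_{-1}^{1} of each monomial x^k gives [2/(k+1) if k even, 0 if k odd]. Integrating term-by-term (or equivalently evaluating the antiderivative F(x) = -2*x^5/5 + 3*x^4/4 + 14*x^3/3 + 3*x^2/2 - 2*x at the endpoints):
  F(1) − F(−1) = 271/60 − (-1/60) = 68/15.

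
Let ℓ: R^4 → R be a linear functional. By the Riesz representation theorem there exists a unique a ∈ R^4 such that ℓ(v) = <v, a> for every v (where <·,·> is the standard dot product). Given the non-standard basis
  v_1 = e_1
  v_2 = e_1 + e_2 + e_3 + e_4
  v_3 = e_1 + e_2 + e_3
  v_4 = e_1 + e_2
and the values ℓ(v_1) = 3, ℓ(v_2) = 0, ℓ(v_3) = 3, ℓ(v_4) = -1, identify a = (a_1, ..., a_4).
a = (3, -4, 4, -3)

Write a = (a_1, ..., a_4) in the standard basis. For each basis vector v_i, ℓ(v_i) = <v_i, a> is a linear equation in the a_j's. Collect the n equations into a matrix system V a = ℓ, where row i of V is v_i (expressed in the standard basis). Since V is invertible (lower-triangular with 1s on the diagonal, up to permutation), solve by back-substitution:
  V =
[[1, 0, 0, 0],
 [1, 1, 1, 1],
 [1, 1, 1, 0],
 [1, 1, 0, 0]]
  V a = (3, 0, 3, -1)
Solving gives a = (3, -4, 4, -3).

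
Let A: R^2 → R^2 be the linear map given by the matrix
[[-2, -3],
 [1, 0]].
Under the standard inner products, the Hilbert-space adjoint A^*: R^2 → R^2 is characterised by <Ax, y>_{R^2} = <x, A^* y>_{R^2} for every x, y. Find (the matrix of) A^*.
A^* = A^T =
[[-2, 1],
 [-3, 0]]

For real matrices with standard dot products, the defining identity <Ax, y> = <x, A^* y> gives (Ax)^T y = x^T (A^*) y, i.e. x^T A^T y = x^T (A^*) y. Since this holds for all x, y, we must have A^* = A^T. Therefore
A^* =
[[-2, 1],
 [-3, 0]].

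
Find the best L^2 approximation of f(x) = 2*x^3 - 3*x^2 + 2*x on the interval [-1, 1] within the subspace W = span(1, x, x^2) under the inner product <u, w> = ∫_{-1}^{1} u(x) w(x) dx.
g(x) = -3*x^2 + 16*x/5

The best approximation g ∈ W is the orthogonal projection of f onto W. Writing g = a_0 + a_1 x + a_2 x^2, the coefficients solve the normal equations G · a = b where
  G_{ij} = <φ_i, φ_j> and b_i = <f, φ_i>, with φ_0 = 1, φ_1 = x, φ_2 = x^2.
G =
  [2, 0, 2/3]
  [0, 2/3, 0]
  [2/3, 0, 2/5],
b = (-2, 32/15, -6/5).
Solving gives a_0 = 0, a_1 = 16/5, a_2 = -3, so
  g(x) = -3*x^2 + 16*x/5.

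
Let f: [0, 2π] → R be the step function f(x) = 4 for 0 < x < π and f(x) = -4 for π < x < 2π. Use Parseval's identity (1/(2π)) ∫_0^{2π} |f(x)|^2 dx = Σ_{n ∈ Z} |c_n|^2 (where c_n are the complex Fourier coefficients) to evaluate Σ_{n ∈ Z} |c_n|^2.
Σ |c_n|^2 = 16

Parseval equates the L^2 energy of f (normalised by 1/(2π)) with the ℓ^2 sum of its Fourier coefficients: (1/(2π)) ∫_0^{2π} |f|^2 = Σ |c_n|^2.
Compute the left side: (1/(2π)) [∫_0^π 4^2 dx + ∫_π^{2π} (-4)^2 dx] = (1/(2π)) · (16π + 16π) = (16 + 16)/2 = 16.
So Σ_{n ∈ Z} |c_n|^2 = 16.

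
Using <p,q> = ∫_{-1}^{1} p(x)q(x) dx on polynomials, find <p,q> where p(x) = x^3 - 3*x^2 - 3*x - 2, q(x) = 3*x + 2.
<p,q> = -84/5

Expand the product: p(x)·q(x) = 3*x^4 - 7*x^3 - 15*x^2 - 12*x - 4.
∫_{-1}^{1} of each monomial x^k gives [2/(k+1) if k even, 0 if k odd]. Integrating term-by-term (or equivalently evaluating the antiderivative F(x) = 3*x^5/5 - 7*x^4/4 - 5*x^3 - 6*x^2 - 4*x at the endpoints):
  F(1) − F(−1) = -323/20 − (13/20) = -84/5.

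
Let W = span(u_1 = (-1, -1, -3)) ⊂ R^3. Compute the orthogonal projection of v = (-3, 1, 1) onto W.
proj_W(v) = (1/11, 1/11, 3/11)

Set up U = [u_1 | ... | u_1] ∈ R^(3×1). The projector onto W = col(U) is P = U (U^T U)^(-1) U^T.
Compute U^T U =
  [11],
and U^T v = (-1).
Solve U^T U · c = U^T v for the coefficients: c = (-1/11). The projection is proj_W(v) = U c.
Check: (v - proj_W(v)) · u_1 = 0  (should be 0).
Result: proj_W(v) = (1/11, 1/11, 3/11).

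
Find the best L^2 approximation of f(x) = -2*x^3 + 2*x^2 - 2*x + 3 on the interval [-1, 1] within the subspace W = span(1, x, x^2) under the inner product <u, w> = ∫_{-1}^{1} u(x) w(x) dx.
g(x) = 2*x^2 - 16*x/5 + 3

The best approximation g ∈ W is the orthogonal projection of f onto W. Writing g = a_0 + a_1 x + a_2 x^2, the coefficients solve the normal equations G · a = b where
  G_{ij} = <φ_i, φ_j> and b_i = <f, φ_i>, with φ_0 = 1, φ_1 = x, φ_2 = x^2.
G =
  [2, 0, 2/3]
  [0, 2/3, 0]
  [2/3, 0, 2/5],
b = (22/3, -32/15, 14/5).
Solving gives a_0 = 3, a_1 = -16/5, a_2 = 2, so
  g(x) = 2*x^2 - 16*x/5 + 3.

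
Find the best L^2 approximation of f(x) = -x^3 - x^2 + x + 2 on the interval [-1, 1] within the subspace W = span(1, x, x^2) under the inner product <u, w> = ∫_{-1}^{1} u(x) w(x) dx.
g(x) = -x^2 + 2*x/5 + 2

The best approximation g ∈ W is the orthogonal projection of f onto W. Writing g = a_0 + a_1 x + a_2 x^2, the coefficients solve the normal equations G · a = b where
  G_{ij} = <φ_i, φ_j> and b_i = <f, φ_i>, with φ_0 = 1, φ_1 = x, φ_2 = x^2.
G =
  [2, 0, 2/3]
  [0, 2/3, 0]
  [2/3, 0, 2/5],
b = (10/3, 4/15, 14/15).
Solving gives a_0 = 2, a_1 = 2/5, a_2 = -1, so
  g(x) = -x^2 + 2*x/5 + 2.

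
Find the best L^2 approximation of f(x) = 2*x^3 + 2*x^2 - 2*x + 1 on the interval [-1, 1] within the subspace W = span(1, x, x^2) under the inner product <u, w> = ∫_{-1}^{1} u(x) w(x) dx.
g(x) = 2*x^2 - 4*x/5 + 1

The best approximation g ∈ W is the orthogonal projection of f onto W. Writing g = a_0 + a_1 x + a_2 x^2, the coefficients solve the normal equations G · a = b where
  G_{ij} = <φ_i, φ_j> and b_i = <f, φ_i>, with φ_0 = 1, φ_1 = x, φ_2 = x^2.
G =
  [2, 0, 2/3]
  [0, 2/3, 0]
  [2/3, 0, 2/5],
b = (10/3, -8/15, 22/15).
Solving gives a_0 = 1, a_1 = -4/5, a_2 = 2, so
  g(x) = 2*x^2 - 4*x/5 + 1.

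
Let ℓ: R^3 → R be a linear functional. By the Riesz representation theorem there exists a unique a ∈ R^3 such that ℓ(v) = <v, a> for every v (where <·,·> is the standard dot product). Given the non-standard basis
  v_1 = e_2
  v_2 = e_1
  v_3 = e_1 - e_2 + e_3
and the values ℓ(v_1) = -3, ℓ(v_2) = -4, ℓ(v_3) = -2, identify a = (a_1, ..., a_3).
a = (-4, -3, -1)

Write a = (a_1, ..., a_3) in the standard basis. For each basis vector v_i, ℓ(v_i) = <v_i, a> is a linear equation in the a_j's. Collect the n equations into a matrix system V a = ℓ, where row i of V is v_i (expressed in the standard basis). Since V is invertible (lower-triangular with 1s on the diagonal, up to permutation), solve by back-substitution:
  V =
[[0, 1, 0],
 [1, 0, 0],
 [1, -1, 1]]
  V a = (-3, -4, -2)
Solving gives a = (-4, -3, -1).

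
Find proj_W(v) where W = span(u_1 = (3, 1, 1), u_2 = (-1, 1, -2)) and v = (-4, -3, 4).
proj_W(v) = (-161/50, -43/10, 74/25)

Set up U = [u_1 | ... | u_2] ∈ R^(3×2). The projector onto W = col(U) is P = U (U^T U)^(-1) U^T.
Compute U^T U =
  [11, -4]
  [-4, 6],
and U^T v = (-11, -7).
Solve U^T U · c = U^T v for the coefficients: c = (-47/25, -121/50). The projection is proj_W(v) = U c.
Check: (v - proj_W(v)) · u_1 = 0  (should be 0).
Check: (v - proj_W(v)) · u_2 = 0  (should be 0).
Result: proj_W(v) = (-161/50, -43/10, 74/25).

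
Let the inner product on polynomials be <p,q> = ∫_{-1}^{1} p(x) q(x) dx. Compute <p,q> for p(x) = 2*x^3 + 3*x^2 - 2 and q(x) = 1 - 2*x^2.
<p,q> = -26/15

Expand the product: p(x)·q(x) = -4*x^5 - 6*x^4 + 2*x^3 + 7*x^2 - 2.
∫_{-1}^{1} of each monomial x^k gives [2/(k+1) if k even, 0 if k odd]. Integrating term-by-term (or equivalently evaluating the antiderivative F(x) = -2*x^6/3 - 6*x^5/5 + x^4/2 + 7*x^3/3 - 2*x at the endpoints):
  F(1) − F(−1) = -31/30 − (7/10) = -26/15.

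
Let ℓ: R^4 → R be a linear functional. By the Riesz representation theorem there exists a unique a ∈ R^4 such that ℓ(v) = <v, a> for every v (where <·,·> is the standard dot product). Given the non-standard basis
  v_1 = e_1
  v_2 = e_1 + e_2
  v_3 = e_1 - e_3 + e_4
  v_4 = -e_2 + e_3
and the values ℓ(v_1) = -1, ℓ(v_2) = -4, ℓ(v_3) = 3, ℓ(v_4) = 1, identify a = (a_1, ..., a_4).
a = (-1, -3, -2, 2)

Write a = (a_1, ..., a_4) in the standard basis. For each basis vector v_i, ℓ(v_i) = <v_i, a> is a linear equation in the a_j's. Collect the n equations into a matrix system V a = ℓ, where row i of V is v_i (expressed in the standard basis). Since V is invertible (lower-triangular with 1s on the diagonal, up to permutation), solve by back-substitution:
  V =
[[1, 0, 0, 0],
 [1, 1, 0, 0],
 [1, 0, -1, 1],
 [0, -1, 1, 0]]
  V a = (-1, -4, 3, 1)
Solving gives a = (-1, -3, -2, 2).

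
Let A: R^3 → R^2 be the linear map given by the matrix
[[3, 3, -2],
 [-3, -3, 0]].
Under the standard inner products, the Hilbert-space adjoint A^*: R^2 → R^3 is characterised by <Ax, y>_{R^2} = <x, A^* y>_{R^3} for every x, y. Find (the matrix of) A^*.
A^* = A^T =
[[3, -3],
 [3, -3],
 [-2, 0]]

For real matrices with standard dot products, the defining identity <Ax, y> = <x, A^* y> gives (Ax)^T y = x^T (A^*) y, i.e. x^T A^T y = x^T (A^*) y. Since this holds for all x, y, we must have A^* = A^T. Therefore
A^* =
[[3, -3],
 [3, -3],
 [-2, 0]].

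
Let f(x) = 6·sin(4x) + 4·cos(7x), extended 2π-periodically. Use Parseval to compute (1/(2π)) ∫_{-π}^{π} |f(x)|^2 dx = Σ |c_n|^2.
Σ |c_n|^2 = 26

Expand |f|^2 and use orthogonality of {sin(nx), cos(mx)} on [-π, π]:
  ∫_{-π}^{π} sin(nx)^2 dx = π, ∫ cos(mx)^2 dx = π, and cross terms integrate to 0.
So ∫_{-π}^{π} f(x)^2 dx = 6^2 · π + 4^2 · π = (36 + 16)π.
Divide by 2π: (36 + 16)/2 = 26.
By Parseval, this equals Σ |c_n|^2.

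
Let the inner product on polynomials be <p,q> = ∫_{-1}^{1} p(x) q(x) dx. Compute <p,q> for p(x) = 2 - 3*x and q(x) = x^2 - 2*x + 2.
<p,q> = 40/3

Expand the product: p(x)·q(x) = -3*x^3 + 8*x^2 - 10*x + 4.
∫_{-1}^{1} of each monomial x^k gives [2/(k+1) if k even, 0 if k odd]. Integrating term-by-term (or equivalently evaluating the antiderivative F(x) = -3*x^4/4 + 8*x^3/3 - 5*x^2 + 4*x at the endpoints):
  F(1) − F(−1) = 11/12 − (-149/12) = 40/3.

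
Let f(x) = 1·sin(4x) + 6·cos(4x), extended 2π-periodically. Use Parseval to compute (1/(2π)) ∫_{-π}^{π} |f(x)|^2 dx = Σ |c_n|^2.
Σ |c_n|^2 = 37/2

Expand |f|^2 and use orthogonality of {sin(nx), cos(mx)} on [-π, π]:
  ∫_{-π}^{π} sin(nx)^2 dx = π, ∫ cos(mx)^2 dx = π, and cross terms integrate to 0.
So ∫_{-π}^{π} f(x)^2 dx = 1^2 · π + 6^2 · π = (1 + 36)π.
Divide by 2π: (1 + 36)/2 = 37/2.
By Parseval, this equals Σ |c_n|^2.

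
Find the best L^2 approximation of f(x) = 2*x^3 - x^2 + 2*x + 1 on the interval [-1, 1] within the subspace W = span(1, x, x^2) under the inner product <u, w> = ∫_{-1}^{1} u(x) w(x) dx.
g(x) = -x^2 + 16*x/5 + 1

The best approximation g ∈ W is the orthogonal projection of f onto W. Writing g = a_0 + a_1 x + a_2 x^2, the coefficients solve the normal equations G · a = b where
  G_{ij} = <φ_i, φ_j> and b_i = <f, φ_i>, with φ_0 = 1, φ_1 = x, φ_2 = x^2.
G =
  [2, 0, 2/3]
  [0, 2/3, 0]
  [2/3, 0, 2/5],
b = (4/3, 32/15, 4/15).
Solving gives a_0 = 1, a_1 = 16/5, a_2 = -1, so
  g(x) = -x^2 + 16*x/5 + 1.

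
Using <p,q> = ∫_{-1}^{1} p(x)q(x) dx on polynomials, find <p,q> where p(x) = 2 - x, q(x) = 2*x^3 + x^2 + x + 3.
<p,q> = 178/15

Expand the product: p(x)·q(x) = -2*x^4 + 3*x^3 + x^2 - x + 6.
∫_{-1}^{1} of each monomial x^k gives [2/(k+1) if k even, 0 if k odd]. Integrating term-by-term (or equivalently evaluating the antiderivative F(x) = -2*x^5/5 + 3*x^4/4 + x^3/3 - x^2/2 + 6*x at the endpoints):
  F(1) − F(−1) = 371/60 − (-341/60) = 178/15.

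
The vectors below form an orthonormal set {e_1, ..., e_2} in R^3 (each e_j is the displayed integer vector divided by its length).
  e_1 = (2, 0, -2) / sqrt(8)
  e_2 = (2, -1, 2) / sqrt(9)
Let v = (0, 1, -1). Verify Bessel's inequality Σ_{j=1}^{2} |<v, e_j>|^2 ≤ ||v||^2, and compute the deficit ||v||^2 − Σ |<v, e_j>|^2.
Σ |<v, e_j>|^2 = 3/2; ||v||^2 = 2; deficit = 1/2

Write each e_j = u_j / sqrt(<u_j, u_j>) where u_j is the displayed integer vector. Then <v, e_j> = <v, u_j> / sqrt(<u_j, u_j>), so |<v, e_j>|^2 = <v, u_j>^2 / <u_j, u_j>.
Coefficients: <v, e_1> = 2/sqrt(8), <v, e_2> = -3/sqrt(9).
Square and sum: Σ |<v, e_j>|^2 = 3/2.
Compute ||v||^2 = v·v = 2.
Deficit = 2 − 3/2 = 1/2 ≥ 0, confirming Bessel's inequality. (The deficit equals ||v − Σ <v,e_j> e_j||^2, the squared distance from v to span{e_j}.)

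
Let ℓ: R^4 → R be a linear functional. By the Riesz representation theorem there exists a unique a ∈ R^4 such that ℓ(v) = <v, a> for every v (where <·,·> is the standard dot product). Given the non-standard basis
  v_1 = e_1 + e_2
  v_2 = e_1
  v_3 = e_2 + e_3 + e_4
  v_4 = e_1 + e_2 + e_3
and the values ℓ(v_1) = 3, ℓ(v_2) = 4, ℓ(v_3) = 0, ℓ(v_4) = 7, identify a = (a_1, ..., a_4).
a = (4, -1, 4, -3)

Write a = (a_1, ..., a_4) in the standard basis. For each basis vector v_i, ℓ(v_i) = <v_i, a> is a linear equation in the a_j's. Collect the n equations into a matrix system V a = ℓ, where row i of V is v_i (expressed in the standard basis). Since V is invertible (lower-triangular with 1s on the diagonal, up to permutation), solve by back-substitution:
  V =
[[1, 1, 0, 0],
 [1, 0, 0, 0],
 [0, 1, 1, 1],
 [1, 1, 1, 0]]
  V a = (3, 4, 0, 7)
Solving gives a = (4, -1, 4, -3).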